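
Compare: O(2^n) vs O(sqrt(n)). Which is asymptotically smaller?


sublinear grows slower than exponential
O(sqrt(n)) is asymptotically smaller; O(2^n) grows faster


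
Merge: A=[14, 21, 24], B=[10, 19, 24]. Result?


Compare heads, take smaller each step.
Merged: [10, 14, 19, 21, 24, 24]


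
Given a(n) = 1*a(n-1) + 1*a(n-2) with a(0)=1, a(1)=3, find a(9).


Build bottom-up:
...a(7)=47, a(8)=76, a(9)=1*76+1*47=123


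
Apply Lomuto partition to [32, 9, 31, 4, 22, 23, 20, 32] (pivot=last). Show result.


Elements <= 32 go left of pivot.
Result: [32, 9, 31, 4, 22, 23, 20, 32], pivot at index 7


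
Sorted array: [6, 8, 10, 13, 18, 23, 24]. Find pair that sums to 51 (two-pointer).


Two pointers: lo=0, hi=6
No pair sums to 51


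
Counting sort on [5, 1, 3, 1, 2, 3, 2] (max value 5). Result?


Count array: [0, 2, 2, 2, 0, 1]
Reconstruct: [1, 1, 2, 2, 3, 3, 5]


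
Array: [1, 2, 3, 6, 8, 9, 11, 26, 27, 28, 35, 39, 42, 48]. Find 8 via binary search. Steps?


Search for 8:
[0,13] mid=6 arr[6]=11
[0,5] mid=2 arr[2]=3
[3,5] mid=4 arr[4]=8
Total: 3 comparisons


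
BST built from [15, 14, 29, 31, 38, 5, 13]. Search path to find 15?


BST root = 15
Search for 15: compare at each node
Path: [15]


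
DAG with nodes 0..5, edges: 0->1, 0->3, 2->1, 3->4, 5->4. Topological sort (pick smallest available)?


Kahn's algorithm, process smallest node first
Order: [0, 2, 1, 3, 5, 4]


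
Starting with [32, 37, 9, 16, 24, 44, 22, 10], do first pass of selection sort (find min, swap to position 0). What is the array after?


After one pass: [9, 37, 32, 16, 24, 44, 22, 10]


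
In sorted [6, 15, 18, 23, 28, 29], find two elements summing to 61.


Two pointers: lo=0, hi=5
No pair sums to 61


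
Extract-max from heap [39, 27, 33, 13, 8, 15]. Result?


Max = 39
Replace root with last, heapify down
Resulting heap: [33, 27, 15, 13, 8]


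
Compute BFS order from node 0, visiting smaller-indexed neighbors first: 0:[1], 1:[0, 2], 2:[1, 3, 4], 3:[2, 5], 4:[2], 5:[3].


BFS queue: start with [0]
Visit order: [0, 1, 2, 3, 4, 5]


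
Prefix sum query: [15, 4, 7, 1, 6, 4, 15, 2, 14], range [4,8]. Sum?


Prefix sums: [0, 15, 19, 26, 27, 33, 37, 52, 54, 68]
Sum[4..8] = prefix[9] - prefix[4] = 68 - 27 = 41


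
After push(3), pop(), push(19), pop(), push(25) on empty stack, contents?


push(3) -> [3]
pop() returns 3 -> []
push(19) -> [19]
pop() returns 19 -> []
push(25) -> [25]
Final stack (bottom to top): [25]


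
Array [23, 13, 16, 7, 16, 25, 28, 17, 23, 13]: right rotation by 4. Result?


Right rotate by 4: [28, 17, 23, 13, 23, 13, 16, 7, 16, 25]


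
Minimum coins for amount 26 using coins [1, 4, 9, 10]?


dp[0]=0; dp[i]=1+min(dp[i-c] for c in coins)
...dp[21]=3, dp[22]=3, dp[23]=3, dp[24]=3, dp[25]=4, dp[26]=4
Minimum coins for 26 = 4


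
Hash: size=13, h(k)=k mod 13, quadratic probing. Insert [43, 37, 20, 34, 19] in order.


Insertions: 43->slot 4; 37->slot 11; 20->slot 7; 34->slot 8; 19->slot 6
Table: [None, None, None, None, 43, None, 19, 20, 34, None, None, 37, None]


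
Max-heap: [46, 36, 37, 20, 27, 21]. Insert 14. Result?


Append 14: [46, 36, 37, 20, 27, 21, 14]
Bubble up: no swaps needed
Result: [46, 36, 37, 20, 27, 21, 14]


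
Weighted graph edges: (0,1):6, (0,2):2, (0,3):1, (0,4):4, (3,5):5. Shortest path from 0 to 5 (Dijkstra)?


Dijkstra from 0:
Distances: {0: 0, 1: 6, 2: 2, 3: 1, 4: 4, 5: 6}
Shortest distance to 5 = 6, path = [0, 3, 5]


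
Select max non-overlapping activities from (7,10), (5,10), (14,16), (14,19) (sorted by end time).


Greedy: pick earliest-ending, then skip overlaps.
Selected (2 activities): [(7, 10), (14, 16)]


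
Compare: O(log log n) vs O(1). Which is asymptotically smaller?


constant grows slower than double-logarithmic
O(1) is asymptotically smaller; O(log log n) grows faster


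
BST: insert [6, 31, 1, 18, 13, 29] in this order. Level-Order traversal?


Root = 6; build tree by BST insertion.
Level-Order traversal: [6, 1, 31, 18, 13, 29]


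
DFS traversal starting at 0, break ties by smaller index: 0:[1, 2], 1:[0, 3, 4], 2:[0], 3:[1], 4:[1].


DFS stack-based: start with [0]
Visit order: [0, 1, 3, 4, 2]


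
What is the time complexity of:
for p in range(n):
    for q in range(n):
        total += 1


Per nesting level: O(n) * O(n) = O(n^2)
Complexity: O(n^2)


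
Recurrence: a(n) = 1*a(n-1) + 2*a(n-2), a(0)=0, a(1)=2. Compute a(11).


Build bottom-up:
...a(9)=342, a(10)=682, a(11)=1*682+2*342=1366


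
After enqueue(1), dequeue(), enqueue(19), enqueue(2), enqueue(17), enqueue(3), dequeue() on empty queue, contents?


enqueue(1) -> [1]
dequeue() returns 1 -> []
enqueue(19) -> [19]
enqueue(2) -> [19, 2]
enqueue(17) -> [19, 2, 17]
enqueue(3) -> [19, 2, 17, 3]
dequeue() returns 19 -> [2, 17, 3]
Final queue (front to back): [2, 17, 3]


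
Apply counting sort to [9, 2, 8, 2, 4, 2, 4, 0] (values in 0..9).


Count array: [1, 0, 3, 0, 2, 0, 0, 0, 1, 1]
Reconstruct: [0, 2, 2, 2, 4, 4, 8, 9]


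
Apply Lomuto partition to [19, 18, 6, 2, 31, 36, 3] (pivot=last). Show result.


Elements <= 3 go left of pivot.
Result: [2, 3, 6, 19, 31, 36, 18], pivot at index 1


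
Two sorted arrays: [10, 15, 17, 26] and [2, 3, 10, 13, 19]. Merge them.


Compare heads, take smaller each step.
Merged: [2, 3, 10, 10, 13, 15, 17, 19, 26]


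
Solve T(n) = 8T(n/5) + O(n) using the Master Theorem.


a=8, b=5, c=1. log_5(8)=1.292 > c=1. Case 1: O(n^log_b(a)) = O(n^1.292)
Complexity: O(n^1.292)


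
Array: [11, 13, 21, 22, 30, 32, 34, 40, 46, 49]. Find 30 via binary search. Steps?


Search for 30:
[0,9] mid=4 arr[4]=30
Total: 1 comparisons


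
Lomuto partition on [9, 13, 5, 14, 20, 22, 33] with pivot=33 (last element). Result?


Elements <= 33 go left of pivot.
Result: [9, 13, 5, 14, 20, 22, 33], pivot at index 6


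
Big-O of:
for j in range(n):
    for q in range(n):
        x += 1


Per nesting level: O(n) * O(n) = O(n^2)
Complexity: O(n^2)


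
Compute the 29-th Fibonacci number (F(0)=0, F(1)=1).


F(n)=F(n-1)+F(n-2)
...F(27)=196418, F(28)=317811, F(29)=514229


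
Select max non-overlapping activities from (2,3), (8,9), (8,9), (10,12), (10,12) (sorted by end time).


Greedy: pick earliest-ending, then skip overlaps.
Selected (3 activities): [(2, 3), (8, 9), (10, 12)]


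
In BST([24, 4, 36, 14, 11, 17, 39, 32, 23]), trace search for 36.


BST root = 24
Search for 36: compare at each node
Path: [24, 36]


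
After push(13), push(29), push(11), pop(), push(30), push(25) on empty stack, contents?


push(13) -> [13]
push(29) -> [13, 29]
push(11) -> [13, 29, 11]
pop() returns 11 -> [13, 29]
push(30) -> [13, 29, 30]
push(25) -> [13, 29, 30, 25]
Final stack (bottom to top): [13, 29, 30, 25]


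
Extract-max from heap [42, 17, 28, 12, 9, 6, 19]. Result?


Max = 42
Replace root with last, heapify down
Resulting heap: [28, 17, 19, 12, 9, 6]


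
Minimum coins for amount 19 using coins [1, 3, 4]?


dp[0]=0; dp[i]=1+min(dp[i-c] for c in coins)
...dp[14]=4, dp[15]=4, dp[16]=4, dp[17]=5, dp[18]=5, dp[19]=5
Minimum coins for 19 = 5


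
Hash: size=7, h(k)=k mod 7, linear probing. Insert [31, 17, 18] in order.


Insertions: 31->slot 3; 17->slot 4; 18->slot 5
Table: [None, None, None, 31, 17, 18, None]


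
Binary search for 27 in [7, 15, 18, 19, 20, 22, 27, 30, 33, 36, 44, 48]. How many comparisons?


Search for 27:
[0,11] mid=5 arr[5]=22
[6,11] mid=8 arr[8]=33
[6,7] mid=6 arr[6]=27
Total: 3 comparisons


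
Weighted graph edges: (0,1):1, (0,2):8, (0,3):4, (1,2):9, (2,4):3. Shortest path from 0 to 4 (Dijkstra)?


Dijkstra from 0:
Distances: {0: 0, 1: 1, 2: 8, 3: 4, 4: 11}
Shortest distance to 4 = 11, path = [0, 2, 4]


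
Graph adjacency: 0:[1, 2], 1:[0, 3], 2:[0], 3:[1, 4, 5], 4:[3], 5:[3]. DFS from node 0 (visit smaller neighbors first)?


DFS stack-based: start with [0]
Visit order: [0, 1, 3, 4, 5, 2]


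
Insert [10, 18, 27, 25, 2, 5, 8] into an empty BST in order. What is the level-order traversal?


Root = 10; build tree by BST insertion.
Level-Order traversal: [10, 2, 18, 5, 27, 8, 25]


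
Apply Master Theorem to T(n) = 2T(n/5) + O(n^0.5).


a=2, b=5, c=0.5. log_5(2)=0.431 < c=0.5. Case 3: O(n^c) = O(sqrt(n))
Complexity: O(sqrt(n))


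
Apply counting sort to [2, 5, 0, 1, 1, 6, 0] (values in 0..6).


Count array: [2, 2, 1, 0, 0, 1, 1]
Reconstruct: [0, 0, 1, 1, 2, 5, 6]


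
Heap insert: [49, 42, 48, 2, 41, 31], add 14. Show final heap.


Append 14: [49, 42, 48, 2, 41, 31, 14]
Bubble up: no swaps needed
Result: [49, 42, 48, 2, 41, 31, 14]


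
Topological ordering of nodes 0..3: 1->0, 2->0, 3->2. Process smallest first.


Kahn's algorithm, process smallest node first
Order: [1, 3, 2, 0]


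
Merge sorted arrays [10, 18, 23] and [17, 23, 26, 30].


Compare heads, take smaller each step.
Merged: [10, 17, 18, 23, 23, 26, 30]


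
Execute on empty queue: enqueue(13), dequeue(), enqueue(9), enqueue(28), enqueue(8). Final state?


enqueue(13) -> [13]
dequeue() returns 13 -> []
enqueue(9) -> [9]
enqueue(28) -> [9, 28]
enqueue(8) -> [9, 28, 8]
Final queue (front to back): [9, 28, 8]


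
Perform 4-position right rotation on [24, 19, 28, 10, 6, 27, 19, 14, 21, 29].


Right rotate by 4: [19, 14, 21, 29, 24, 19, 28, 10, 6, 27]


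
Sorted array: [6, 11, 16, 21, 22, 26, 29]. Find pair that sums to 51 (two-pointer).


Two pointers: lo=0, hi=6
Found pair: (22, 29) summing to 51


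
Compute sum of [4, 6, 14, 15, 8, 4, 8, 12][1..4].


Prefix sums: [0, 4, 10, 24, 39, 47, 51, 59, 71]
Sum[1..4] = prefix[5] - prefix[1] = 47 - 4 = 43


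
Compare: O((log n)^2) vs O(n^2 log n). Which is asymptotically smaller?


polylogarithmic grows slower than n^2 log n
O((log n)^2) is asymptotically smaller; O(n^2 log n) grows faster


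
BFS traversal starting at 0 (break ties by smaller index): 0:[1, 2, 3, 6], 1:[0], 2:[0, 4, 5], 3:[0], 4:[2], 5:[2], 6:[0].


BFS queue: start with [0]
Visit order: [0, 1, 2, 3, 6, 4, 5]


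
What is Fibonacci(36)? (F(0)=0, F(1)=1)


F(n)=F(n-1)+F(n-2)
...F(34)=5702887, F(35)=9227465, F(36)=14930352


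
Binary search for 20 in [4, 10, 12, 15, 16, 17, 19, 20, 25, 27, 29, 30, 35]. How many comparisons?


Search for 20:
[0,12] mid=6 arr[6]=19
[7,12] mid=9 arr[9]=27
[7,8] mid=7 arr[7]=20
Total: 3 comparisons


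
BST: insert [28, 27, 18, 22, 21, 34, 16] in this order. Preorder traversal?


Root = 28; build tree by BST insertion.
Preorder traversal: [28, 27, 18, 16, 22, 21, 34]


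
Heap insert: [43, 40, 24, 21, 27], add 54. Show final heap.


Append 54: [43, 40, 24, 21, 27, 54]
Bubble up: swap idx 5(54) with idx 2(24); swap idx 2(54) with idx 0(43)
Result: [54, 40, 43, 21, 27, 24]


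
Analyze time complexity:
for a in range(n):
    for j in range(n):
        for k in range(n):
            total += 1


Per nesting level: O(n) * O(n) * O(n) = O(n^3)
Complexity: O(n^3)


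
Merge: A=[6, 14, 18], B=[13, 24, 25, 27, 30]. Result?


Compare heads, take smaller each step.
Merged: [6, 13, 14, 18, 24, 25, 27, 30]


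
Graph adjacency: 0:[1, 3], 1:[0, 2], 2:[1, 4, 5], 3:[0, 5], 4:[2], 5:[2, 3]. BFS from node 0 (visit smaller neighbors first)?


BFS queue: start with [0]
Visit order: [0, 1, 3, 2, 5, 4]


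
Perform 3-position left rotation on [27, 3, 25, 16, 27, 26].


Left rotate by 3: [16, 27, 26, 27, 3, 25]


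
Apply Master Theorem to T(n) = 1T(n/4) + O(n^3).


a=1, b=4, c=3. log_4(1)=0 < c=3. Case 3: O(n^c) = O(n^3)
Complexity: O(n^3)


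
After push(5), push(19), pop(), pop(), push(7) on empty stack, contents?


push(5) -> [5]
push(19) -> [5, 19]
pop() returns 19 -> [5]
pop() returns 5 -> []
push(7) -> [7]
Final stack (bottom to top): [7]


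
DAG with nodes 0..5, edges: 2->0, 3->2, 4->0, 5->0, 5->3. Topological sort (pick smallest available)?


Kahn's algorithm, process smallest node first
Order: [1, 4, 5, 3, 2, 0]


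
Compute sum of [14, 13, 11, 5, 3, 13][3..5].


Prefix sums: [0, 14, 27, 38, 43, 46, 59]
Sum[3..5] = prefix[6] - prefix[3] = 59 - 38 = 21


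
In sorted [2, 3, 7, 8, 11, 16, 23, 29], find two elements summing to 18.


Two pointers: lo=0, hi=7
Found pair: (2, 16) summing to 18


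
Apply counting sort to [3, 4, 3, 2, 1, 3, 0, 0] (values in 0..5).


Count array: [2, 1, 1, 3, 1, 0]
Reconstruct: [0, 0, 1, 2, 3, 3, 3, 4]


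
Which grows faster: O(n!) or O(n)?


linear grows slower than factorial
O(n) is asymptotically smaller; O(n!) grows faster


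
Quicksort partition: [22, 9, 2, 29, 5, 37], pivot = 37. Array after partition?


Elements <= 37 go left of pivot.
Result: [22, 9, 2, 29, 5, 37], pivot at index 5


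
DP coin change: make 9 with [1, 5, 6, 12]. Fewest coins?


dp[0]=0; dp[i]=1+min(dp[i-c] for c in coins)
...dp[4]=4, dp[5]=1, dp[6]=1, dp[7]=2, dp[8]=3, dp[9]=4
Minimum coins for 9 = 4


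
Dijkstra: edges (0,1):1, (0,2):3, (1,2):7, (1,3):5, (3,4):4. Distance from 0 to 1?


Dijkstra from 0:
Distances: {0: 0, 1: 1, 2: 3, 3: 6, 4: 10}
Shortest distance to 1 = 1, path = [0, 1]


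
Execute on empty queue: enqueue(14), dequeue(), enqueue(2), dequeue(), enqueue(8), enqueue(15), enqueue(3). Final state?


enqueue(14) -> [14]
dequeue() returns 14 -> []
enqueue(2) -> [2]
dequeue() returns 2 -> []
enqueue(8) -> [8]
enqueue(15) -> [8, 15]
enqueue(3) -> [8, 15, 3]
Final queue (front to back): [8, 15, 3]


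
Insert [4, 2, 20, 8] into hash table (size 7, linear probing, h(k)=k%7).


Insertions: 4->slot 4; 2->slot 2; 20->slot 6; 8->slot 1
Table: [None, 8, 2, None, 4, None, 20]


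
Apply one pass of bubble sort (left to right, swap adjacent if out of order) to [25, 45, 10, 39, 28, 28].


After one pass: [25, 10, 39, 28, 28, 45]


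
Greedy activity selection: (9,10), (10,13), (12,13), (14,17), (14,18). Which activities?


Greedy: pick earliest-ending, then skip overlaps.
Selected (3 activities): [(9, 10), (10, 13), (14, 17)]


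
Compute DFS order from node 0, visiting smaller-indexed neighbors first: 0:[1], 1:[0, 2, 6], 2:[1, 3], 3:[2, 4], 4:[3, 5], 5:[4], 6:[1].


DFS stack-based: start with [0]
Visit order: [0, 1, 2, 3, 4, 5, 6]


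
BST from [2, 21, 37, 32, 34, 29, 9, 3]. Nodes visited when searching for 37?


BST root = 2
Search for 37: compare at each node
Path: [2, 21, 37]


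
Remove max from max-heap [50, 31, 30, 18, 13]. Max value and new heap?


Max = 50
Replace root with last, heapify down
Resulting heap: [31, 18, 30, 13]


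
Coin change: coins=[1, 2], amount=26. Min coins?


dp[0]=0; dp[i]=1+min(dp[i-c] for c in coins)
...dp[21]=11, dp[22]=11, dp[23]=12, dp[24]=12, dp[25]=13, dp[26]=13
Minimum coins for 26 = 13


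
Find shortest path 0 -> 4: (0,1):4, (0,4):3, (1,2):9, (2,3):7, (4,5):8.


Dijkstra from 0:
Distances: {0: 0, 1: 4, 2: 13, 3: 20, 4: 3, 5: 11}
Shortest distance to 4 = 3, path = [0, 4]


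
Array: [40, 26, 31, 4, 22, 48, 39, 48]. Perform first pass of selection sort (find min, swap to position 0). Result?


After one pass: [4, 26, 31, 40, 22, 48, 39, 48]


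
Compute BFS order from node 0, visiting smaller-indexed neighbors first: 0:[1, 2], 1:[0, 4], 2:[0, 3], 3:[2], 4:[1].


BFS queue: start with [0]
Visit order: [0, 1, 2, 4, 3]


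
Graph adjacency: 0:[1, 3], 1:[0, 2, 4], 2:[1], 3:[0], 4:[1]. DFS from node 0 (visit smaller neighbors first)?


DFS stack-based: start with [0]
Visit order: [0, 1, 2, 4, 3]


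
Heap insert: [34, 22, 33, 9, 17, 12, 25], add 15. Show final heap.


Append 15: [34, 22, 33, 9, 17, 12, 25, 15]
Bubble up: swap idx 7(15) with idx 3(9)
Result: [34, 22, 33, 15, 17, 12, 25, 9]


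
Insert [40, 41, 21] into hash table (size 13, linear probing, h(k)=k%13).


Insertions: 40->slot 1; 41->slot 2; 21->slot 8
Table: [None, 40, 41, None, None, None, None, None, 21, None, None, None, None]


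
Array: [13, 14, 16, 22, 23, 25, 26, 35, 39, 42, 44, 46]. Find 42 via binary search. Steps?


Search for 42:
[0,11] mid=5 arr[5]=25
[6,11] mid=8 arr[8]=39
[9,11] mid=10 arr[10]=44
[9,9] mid=9 arr[9]=42
Total: 4 comparisons


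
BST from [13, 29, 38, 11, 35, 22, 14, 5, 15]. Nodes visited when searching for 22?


BST root = 13
Search for 22: compare at each node
Path: [13, 29, 22]


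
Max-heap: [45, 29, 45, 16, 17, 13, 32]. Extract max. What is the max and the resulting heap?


Max = 45
Replace root with last, heapify down
Resulting heap: [45, 29, 32, 16, 17, 13]


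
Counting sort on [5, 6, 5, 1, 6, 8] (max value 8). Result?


Count array: [0, 1, 0, 0, 0, 2, 2, 0, 1]
Reconstruct: [1, 5, 5, 6, 6, 8]


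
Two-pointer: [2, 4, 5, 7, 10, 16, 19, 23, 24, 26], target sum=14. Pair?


Two pointers: lo=0, hi=9
Found pair: (4, 10) summing to 14


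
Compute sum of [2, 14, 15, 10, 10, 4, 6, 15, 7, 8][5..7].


Prefix sums: [0, 2, 16, 31, 41, 51, 55, 61, 76, 83, 91]
Sum[5..7] = prefix[8] - prefix[5] = 76 - 51 = 25


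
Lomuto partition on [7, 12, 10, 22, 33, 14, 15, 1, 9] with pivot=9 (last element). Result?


Elements <= 9 go left of pivot.
Result: [7, 1, 9, 22, 33, 14, 15, 12, 10], pivot at index 2


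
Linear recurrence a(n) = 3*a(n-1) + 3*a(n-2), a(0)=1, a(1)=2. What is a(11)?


Build bottom-up:
...a(9)=98577, a(10)=373734, a(11)=3*373734+3*98577=1416933


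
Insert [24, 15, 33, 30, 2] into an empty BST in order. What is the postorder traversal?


Root = 24; build tree by BST insertion.
Postorder traversal: [2, 15, 30, 33, 24]


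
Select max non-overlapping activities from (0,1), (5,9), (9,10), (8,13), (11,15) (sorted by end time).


Greedy: pick earliest-ending, then skip overlaps.
Selected (4 activities): [(0, 1), (5, 9), (9, 10), (11, 15)]


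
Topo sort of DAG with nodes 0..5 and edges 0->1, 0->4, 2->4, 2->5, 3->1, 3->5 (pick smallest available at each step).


Kahn's algorithm, process smallest node first
Order: [0, 2, 3, 1, 4, 5]


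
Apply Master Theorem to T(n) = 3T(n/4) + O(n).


a=3, b=4, c=1. log_4(3)=0.792 < c=1. Case 3: O(n^c) = O(n)
Complexity: O(n)


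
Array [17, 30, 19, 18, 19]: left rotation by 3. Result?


Left rotate by 3: [18, 19, 17, 30, 19]


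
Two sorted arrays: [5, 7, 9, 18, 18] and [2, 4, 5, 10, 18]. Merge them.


Compare heads, take smaller each step.
Merged: [2, 4, 5, 5, 7, 9, 10, 18, 18, 18]


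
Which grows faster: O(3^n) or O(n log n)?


linearithmic grows slower than exponential (base 3)
O(n log n) is asymptotically smaller; O(3^n) grows faster


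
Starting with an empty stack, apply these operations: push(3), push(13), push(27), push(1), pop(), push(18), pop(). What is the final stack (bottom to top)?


push(3) -> [3]
push(13) -> [3, 13]
push(27) -> [3, 13, 27]
push(1) -> [3, 13, 27, 1]
pop() returns 1 -> [3, 13, 27]
push(18) -> [3, 13, 27, 18]
pop() returns 18 -> [3, 13, 27]
Final stack (bottom to top): [3, 13, 27]


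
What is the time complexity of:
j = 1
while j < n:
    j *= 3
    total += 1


Per nesting level: O(log n) = O(log n)
Complexity: O(log n)


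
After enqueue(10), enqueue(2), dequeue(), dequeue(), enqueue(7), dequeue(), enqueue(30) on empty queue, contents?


enqueue(10) -> [10]
enqueue(2) -> [10, 2]
dequeue() returns 10 -> [2]
dequeue() returns 2 -> []
enqueue(7) -> [7]
dequeue() returns 7 -> []
enqueue(30) -> [30]
Final queue (front to back): [30]


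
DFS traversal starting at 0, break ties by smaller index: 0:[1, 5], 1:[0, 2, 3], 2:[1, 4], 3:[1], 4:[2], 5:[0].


DFS stack-based: start with [0]
Visit order: [0, 1, 2, 4, 3, 5]


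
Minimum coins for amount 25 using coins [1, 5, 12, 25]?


dp[0]=0; dp[i]=1+min(dp[i-c] for c in coins)
...dp[20]=4, dp[21]=5, dp[22]=3, dp[23]=4, dp[24]=2, dp[25]=1
Minimum coins for 25 = 1


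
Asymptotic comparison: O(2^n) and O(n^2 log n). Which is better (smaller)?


n^2 log n grows slower than exponential
O(n^2 log n) is asymptotically smaller; O(2^n) grows faster


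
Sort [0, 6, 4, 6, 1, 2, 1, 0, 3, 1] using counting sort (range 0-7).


Count array: [2, 3, 1, 1, 1, 0, 2, 0]
Reconstruct: [0, 0, 1, 1, 1, 2, 3, 4, 6, 6]


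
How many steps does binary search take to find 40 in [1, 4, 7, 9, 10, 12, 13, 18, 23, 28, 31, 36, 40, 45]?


Search for 40:
[0,13] mid=6 arr[6]=13
[7,13] mid=10 arr[10]=31
[11,13] mid=12 arr[12]=40
Total: 3 comparisons


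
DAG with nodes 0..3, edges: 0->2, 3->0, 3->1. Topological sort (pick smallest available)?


Kahn's algorithm, process smallest node first
Order: [3, 0, 1, 2]


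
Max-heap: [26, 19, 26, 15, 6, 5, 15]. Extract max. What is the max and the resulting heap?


Max = 26
Replace root with last, heapify down
Resulting heap: [26, 19, 15, 15, 6, 5]


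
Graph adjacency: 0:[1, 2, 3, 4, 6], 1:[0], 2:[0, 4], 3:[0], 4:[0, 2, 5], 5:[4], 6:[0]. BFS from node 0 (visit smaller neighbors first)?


BFS queue: start with [0]
Visit order: [0, 1, 2, 3, 4, 6, 5]


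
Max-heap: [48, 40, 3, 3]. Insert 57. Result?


Append 57: [48, 40, 3, 3, 57]
Bubble up: swap idx 4(57) with idx 1(40); swap idx 1(57) with idx 0(48)
Result: [57, 48, 3, 3, 40]


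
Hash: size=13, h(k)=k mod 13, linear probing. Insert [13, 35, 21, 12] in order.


Insertions: 13->slot 0; 35->slot 9; 21->slot 8; 12->slot 12
Table: [13, None, None, None, None, None, None, None, 21, 35, None, None, 12]


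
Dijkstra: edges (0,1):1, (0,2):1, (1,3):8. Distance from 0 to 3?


Dijkstra from 0:
Distances: {0: 0, 1: 1, 2: 1, 3: 9}
Shortest distance to 3 = 9, path = [0, 1, 3]


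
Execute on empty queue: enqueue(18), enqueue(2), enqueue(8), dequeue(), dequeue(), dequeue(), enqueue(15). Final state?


enqueue(18) -> [18]
enqueue(2) -> [18, 2]
enqueue(8) -> [18, 2, 8]
dequeue() returns 18 -> [2, 8]
dequeue() returns 2 -> [8]
dequeue() returns 8 -> []
enqueue(15) -> [15]
Final queue (front to back): [15]


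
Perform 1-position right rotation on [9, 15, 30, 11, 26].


Right rotate by 1: [26, 9, 15, 30, 11]


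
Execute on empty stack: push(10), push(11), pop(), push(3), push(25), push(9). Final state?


push(10) -> [10]
push(11) -> [10, 11]
pop() returns 11 -> [10]
push(3) -> [10, 3]
push(25) -> [10, 3, 25]
push(9) -> [10, 3, 25, 9]
Final stack (bottom to top): [10, 3, 25, 9]


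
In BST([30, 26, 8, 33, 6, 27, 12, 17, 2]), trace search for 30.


BST root = 30
Search for 30: compare at each node
Path: [30]


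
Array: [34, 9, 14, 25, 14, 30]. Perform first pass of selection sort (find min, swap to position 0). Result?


After one pass: [9, 34, 14, 25, 14, 30]


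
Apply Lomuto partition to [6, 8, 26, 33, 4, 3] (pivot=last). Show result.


Elements <= 3 go left of pivot.
Result: [3, 8, 26, 33, 4, 6], pivot at index 0


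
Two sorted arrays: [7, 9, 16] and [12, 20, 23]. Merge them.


Compare heads, take smaller each step.
Merged: [7, 9, 12, 16, 20, 23]


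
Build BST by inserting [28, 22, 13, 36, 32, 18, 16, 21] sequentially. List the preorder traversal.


Root = 28; build tree by BST insertion.
Preorder traversal: [28, 22, 13, 18, 16, 21, 36, 32]


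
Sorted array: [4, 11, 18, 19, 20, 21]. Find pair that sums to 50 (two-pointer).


Two pointers: lo=0, hi=5
No pair sums to 50


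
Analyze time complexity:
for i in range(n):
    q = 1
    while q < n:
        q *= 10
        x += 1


Per nesting level: O(n) * O(log n) = O(n log n)
Complexity: O(n log n)


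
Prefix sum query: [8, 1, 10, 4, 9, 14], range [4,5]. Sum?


Prefix sums: [0, 8, 9, 19, 23, 32, 46]
Sum[4..5] = prefix[6] - prefix[4] = 46 - 23 = 23


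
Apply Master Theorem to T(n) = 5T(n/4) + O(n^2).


a=5, b=4, c=2. log_4(5)=1.161 < c=2. Case 3: O(n^c) = O(n^2)
Complexity: O(n^2)


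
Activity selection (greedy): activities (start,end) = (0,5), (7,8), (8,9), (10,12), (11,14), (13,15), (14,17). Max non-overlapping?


Greedy: pick earliest-ending, then skip overlaps.
Selected (5 activities): [(0, 5), (7, 8), (8, 9), (10, 12), (13, 15)]


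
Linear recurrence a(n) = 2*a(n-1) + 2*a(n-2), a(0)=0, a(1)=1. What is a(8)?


Build bottom-up:
...a(6)=120, a(7)=328, a(8)=2*328+2*120=896


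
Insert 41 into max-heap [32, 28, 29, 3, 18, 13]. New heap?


Append 41: [32, 28, 29, 3, 18, 13, 41]
Bubble up: swap idx 6(41) with idx 2(29); swap idx 2(41) with idx 0(32)
Result: [41, 28, 32, 3, 18, 13, 29]


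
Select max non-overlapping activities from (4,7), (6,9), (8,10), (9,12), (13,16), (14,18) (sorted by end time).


Greedy: pick earliest-ending, then skip overlaps.
Selected (3 activities): [(4, 7), (8, 10), (13, 16)]


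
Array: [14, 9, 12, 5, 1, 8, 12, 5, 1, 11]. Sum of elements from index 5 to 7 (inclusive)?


Prefix sums: [0, 14, 23, 35, 40, 41, 49, 61, 66, 67, 78]
Sum[5..7] = prefix[8] - prefix[5] = 66 - 41 = 25


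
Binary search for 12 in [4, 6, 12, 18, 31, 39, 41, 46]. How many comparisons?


Search for 12:
[0,7] mid=3 arr[3]=18
[0,2] mid=1 arr[1]=6
[2,2] mid=2 arr[2]=12
Total: 3 comparisons


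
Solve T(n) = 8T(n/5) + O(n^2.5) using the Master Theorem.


a=8, b=5, c=2.5. log_5(8)=1.292 < c=2.5. Case 3: O(n^c) = O(n^2.500)
Complexity: O(n^2.500)


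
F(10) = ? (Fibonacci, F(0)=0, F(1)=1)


F(n)=F(n-1)+F(n-2)
...F(8)=21, F(9)=34, F(10)=55


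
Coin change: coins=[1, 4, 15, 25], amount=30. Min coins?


dp[0]=0; dp[i]=1+min(dp[i-c] for c in coins)
...dp[25]=1, dp[26]=2, dp[27]=3, dp[28]=4, dp[29]=2, dp[30]=2
Minimum coins for 30 = 2


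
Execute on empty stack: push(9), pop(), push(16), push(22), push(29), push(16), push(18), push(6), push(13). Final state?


push(9) -> [9]
pop() returns 9 -> []
push(16) -> [16]
push(22) -> [16, 22]
push(29) -> [16, 22, 29]
push(16) -> [16, 22, 29, 16]
push(18) -> [16, 22, 29, 16, 18]
push(6) -> [16, 22, 29, 16, 18, 6]
push(13) -> [16, 22, 29, 16, 18, 6, 13]
Final stack (bottom to top): [16, 22, 29, 16, 18, 6, 13]


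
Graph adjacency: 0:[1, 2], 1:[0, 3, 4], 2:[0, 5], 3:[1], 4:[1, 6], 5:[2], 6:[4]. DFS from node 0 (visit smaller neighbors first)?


DFS stack-based: start with [0]
Visit order: [0, 1, 3, 4, 6, 2, 5]


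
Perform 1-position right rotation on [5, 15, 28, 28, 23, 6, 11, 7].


Right rotate by 1: [7, 5, 15, 28, 28, 23, 6, 11]


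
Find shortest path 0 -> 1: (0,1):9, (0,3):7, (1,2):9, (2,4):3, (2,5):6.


Dijkstra from 0:
Distances: {0: 0, 1: 9, 2: 18, 3: 7, 4: 21, 5: 24}
Shortest distance to 1 = 9, path = [0, 1]


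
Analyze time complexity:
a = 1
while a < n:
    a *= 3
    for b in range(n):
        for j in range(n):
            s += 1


Per nesting level: O(log n) * O(n) * O(n) = O(n^2 log n)
Complexity: O(n^2 log n)


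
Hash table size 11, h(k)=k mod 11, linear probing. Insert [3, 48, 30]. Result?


Insertions: 3->slot 3; 48->slot 4; 30->slot 8
Table: [None, None, None, 3, 48, None, None, None, 30, None, None]


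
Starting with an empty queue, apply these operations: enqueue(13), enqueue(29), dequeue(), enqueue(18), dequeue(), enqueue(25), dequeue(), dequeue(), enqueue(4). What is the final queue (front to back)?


enqueue(13) -> [13]
enqueue(29) -> [13, 29]
dequeue() returns 13 -> [29]
enqueue(18) -> [29, 18]
dequeue() returns 29 -> [18]
enqueue(25) -> [18, 25]
dequeue() returns 18 -> [25]
dequeue() returns 25 -> []
enqueue(4) -> [4]
Final queue (front to back): [4]


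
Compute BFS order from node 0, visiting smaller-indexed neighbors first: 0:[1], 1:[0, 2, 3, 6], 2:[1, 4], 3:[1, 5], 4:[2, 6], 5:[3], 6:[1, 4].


BFS queue: start with [0]
Visit order: [0, 1, 2, 3, 6, 4, 5]


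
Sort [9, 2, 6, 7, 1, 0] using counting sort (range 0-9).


Count array: [1, 1, 1, 0, 0, 0, 1, 1, 0, 1]
Reconstruct: [0, 1, 2, 6, 7, 9]


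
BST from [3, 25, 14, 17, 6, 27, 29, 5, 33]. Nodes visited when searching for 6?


BST root = 3
Search for 6: compare at each node
Path: [3, 25, 14, 6]


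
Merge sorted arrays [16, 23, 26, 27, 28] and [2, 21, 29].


Compare heads, take smaller each step.
Merged: [2, 16, 21, 23, 26, 27, 28, 29]


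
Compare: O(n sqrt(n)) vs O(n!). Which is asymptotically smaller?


n^1.5 grows slower than factorial
O(n sqrt(n)) is asymptotically smaller; O(n!) grows faster


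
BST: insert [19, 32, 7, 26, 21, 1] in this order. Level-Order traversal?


Root = 19; build tree by BST insertion.
Level-Order traversal: [19, 7, 32, 1, 26, 21]


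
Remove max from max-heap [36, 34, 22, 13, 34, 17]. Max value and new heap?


Max = 36
Replace root with last, heapify down
Resulting heap: [34, 34, 22, 13, 17]


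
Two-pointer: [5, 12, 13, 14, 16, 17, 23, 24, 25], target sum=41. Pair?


Two pointers: lo=0, hi=8
Found pair: (16, 25) summing to 41


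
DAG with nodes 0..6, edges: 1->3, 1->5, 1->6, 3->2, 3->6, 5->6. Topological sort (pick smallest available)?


Kahn's algorithm, process smallest node first
Order: [0, 1, 3, 2, 4, 5, 6]


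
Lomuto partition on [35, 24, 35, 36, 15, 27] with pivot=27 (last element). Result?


Elements <= 27 go left of pivot.
Result: [24, 15, 27, 36, 35, 35], pivot at index 2


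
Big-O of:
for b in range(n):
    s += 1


Per nesting level: O(n) = O(n)
Complexity: O(n)


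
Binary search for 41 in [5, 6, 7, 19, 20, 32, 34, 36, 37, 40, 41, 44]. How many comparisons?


Search for 41:
[0,11] mid=5 arr[5]=32
[6,11] mid=8 arr[8]=37
[9,11] mid=10 arr[10]=41
Total: 3 comparisons


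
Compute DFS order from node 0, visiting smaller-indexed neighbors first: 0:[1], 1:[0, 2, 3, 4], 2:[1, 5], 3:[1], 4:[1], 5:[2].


DFS stack-based: start with [0]
Visit order: [0, 1, 2, 5, 3, 4]


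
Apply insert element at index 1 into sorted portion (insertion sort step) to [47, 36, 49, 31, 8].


After one pass: [36, 47, 49, 31, 8]


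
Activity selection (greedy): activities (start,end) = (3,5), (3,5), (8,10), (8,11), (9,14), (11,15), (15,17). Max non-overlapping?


Greedy: pick earliest-ending, then skip overlaps.
Selected (4 activities): [(3, 5), (8, 10), (11, 15), (15, 17)]


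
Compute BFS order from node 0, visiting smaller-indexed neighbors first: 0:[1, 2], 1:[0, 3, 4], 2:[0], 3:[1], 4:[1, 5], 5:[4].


BFS queue: start with [0]
Visit order: [0, 1, 2, 3, 4, 5]


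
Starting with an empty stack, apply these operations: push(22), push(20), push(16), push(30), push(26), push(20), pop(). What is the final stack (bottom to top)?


push(22) -> [22]
push(20) -> [22, 20]
push(16) -> [22, 20, 16]
push(30) -> [22, 20, 16, 30]
push(26) -> [22, 20, 16, 30, 26]
push(20) -> [22, 20, 16, 30, 26, 20]
pop() returns 20 -> [22, 20, 16, 30, 26]
Final stack (bottom to top): [22, 20, 16, 30, 26]


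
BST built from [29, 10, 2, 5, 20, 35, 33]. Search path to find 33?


BST root = 29
Search for 33: compare at each node
Path: [29, 35, 33]


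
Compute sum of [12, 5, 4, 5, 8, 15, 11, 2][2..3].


Prefix sums: [0, 12, 17, 21, 26, 34, 49, 60, 62]
Sum[2..3] = prefix[4] - prefix[2] = 26 - 17 = 9


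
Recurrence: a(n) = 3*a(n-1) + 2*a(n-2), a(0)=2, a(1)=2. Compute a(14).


Build bottom-up:
...a(12)=3155258, a(13)=11237618, a(14)=3*11237618+2*3155258=40023370


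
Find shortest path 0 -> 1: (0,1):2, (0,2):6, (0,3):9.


Dijkstra from 0:
Distances: {0: 0, 1: 2, 2: 6, 3: 9}
Shortest distance to 1 = 2, path = [0, 1]


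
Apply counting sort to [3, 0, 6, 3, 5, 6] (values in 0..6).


Count array: [1, 0, 0, 2, 0, 1, 2]
Reconstruct: [0, 3, 3, 5, 6, 6]


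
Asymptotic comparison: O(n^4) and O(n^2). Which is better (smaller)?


quadratic grows slower than quartic
O(n^2) is asymptotically smaller; O(n^4) grows faster


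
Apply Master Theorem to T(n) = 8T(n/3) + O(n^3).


a=8, b=3, c=3. log_3(8)=1.893 < c=3. Case 3: O(n^c) = O(n^3)
Complexity: O(n^3)


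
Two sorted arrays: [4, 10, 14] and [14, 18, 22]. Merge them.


Compare heads, take smaller each step.
Merged: [4, 10, 14, 14, 18, 22]


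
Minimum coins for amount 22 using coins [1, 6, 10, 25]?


dp[0]=0; dp[i]=1+min(dp[i-c] for c in coins)
...dp[17]=3, dp[18]=3, dp[19]=4, dp[20]=2, dp[21]=3, dp[22]=3
Minimum coins for 22 = 3


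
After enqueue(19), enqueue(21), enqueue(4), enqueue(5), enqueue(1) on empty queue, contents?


enqueue(19) -> [19]
enqueue(21) -> [19, 21]
enqueue(4) -> [19, 21, 4]
enqueue(5) -> [19, 21, 4, 5]
enqueue(1) -> [19, 21, 4, 5, 1]
Final queue (front to back): [19, 21, 4, 5, 1]


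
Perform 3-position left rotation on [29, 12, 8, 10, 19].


Left rotate by 3: [10, 19, 29, 12, 8]


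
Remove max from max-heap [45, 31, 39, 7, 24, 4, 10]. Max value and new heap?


Max = 45
Replace root with last, heapify down
Resulting heap: [39, 31, 10, 7, 24, 4]


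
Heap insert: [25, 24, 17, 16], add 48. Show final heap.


Append 48: [25, 24, 17, 16, 48]
Bubble up: swap idx 4(48) with idx 1(24); swap idx 1(48) with idx 0(25)
Result: [48, 25, 17, 16, 24]


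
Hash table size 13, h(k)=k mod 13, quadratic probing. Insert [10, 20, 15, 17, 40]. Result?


Insertions: 10->slot 10; 20->slot 7; 15->slot 2; 17->slot 4; 40->slot 1
Table: [None, 40, 15, None, 17, None, None, 20, None, None, 10, None, None]


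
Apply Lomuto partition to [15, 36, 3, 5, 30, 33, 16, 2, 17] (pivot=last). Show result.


Elements <= 17 go left of pivot.
Result: [15, 3, 5, 16, 2, 17, 36, 30, 33], pivot at index 5


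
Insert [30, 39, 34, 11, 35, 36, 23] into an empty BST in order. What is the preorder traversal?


Root = 30; build tree by BST insertion.
Preorder traversal: [30, 11, 23, 39, 34, 35, 36]


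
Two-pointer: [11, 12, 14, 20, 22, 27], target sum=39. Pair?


Two pointers: lo=0, hi=5
Found pair: (12, 27) summing to 39


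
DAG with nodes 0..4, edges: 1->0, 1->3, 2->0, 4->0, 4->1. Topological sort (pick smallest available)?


Kahn's algorithm, process smallest node first
Order: [2, 4, 1, 0, 3]


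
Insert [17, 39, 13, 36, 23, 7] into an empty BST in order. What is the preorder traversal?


Root = 17; build tree by BST insertion.
Preorder traversal: [17, 13, 7, 39, 36, 23]


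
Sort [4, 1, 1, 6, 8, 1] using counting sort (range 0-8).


Count array: [0, 3, 0, 0, 1, 0, 1, 0, 1]
Reconstruct: [1, 1, 1, 4, 6, 8]


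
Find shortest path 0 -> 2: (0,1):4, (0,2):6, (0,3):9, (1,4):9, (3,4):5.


Dijkstra from 0:
Distances: {0: 0, 1: 4, 2: 6, 3: 9, 4: 13}
Shortest distance to 2 = 6, path = [0, 2]


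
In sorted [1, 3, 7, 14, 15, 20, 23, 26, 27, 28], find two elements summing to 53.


Two pointers: lo=0, hi=9
Found pair: (26, 27) summing to 53


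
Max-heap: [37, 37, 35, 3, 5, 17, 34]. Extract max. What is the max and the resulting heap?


Max = 37
Replace root with last, heapify down
Resulting heap: [37, 34, 35, 3, 5, 17]


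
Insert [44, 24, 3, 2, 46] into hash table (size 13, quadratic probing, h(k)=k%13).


Insertions: 44->slot 5; 24->slot 11; 3->slot 3; 2->slot 2; 46->slot 7
Table: [None, None, 2, 3, None, 44, None, 46, None, None, None, 24, None]


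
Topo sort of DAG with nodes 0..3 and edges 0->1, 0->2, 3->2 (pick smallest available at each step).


Kahn's algorithm, process smallest node first
Order: [0, 1, 3, 2]


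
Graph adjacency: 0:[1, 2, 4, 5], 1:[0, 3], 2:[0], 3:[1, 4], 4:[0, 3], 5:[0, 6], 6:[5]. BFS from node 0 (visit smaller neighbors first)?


BFS queue: start with [0]
Visit order: [0, 1, 2, 4, 5, 3, 6]


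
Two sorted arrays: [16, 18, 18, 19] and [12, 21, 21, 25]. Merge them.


Compare heads, take smaller each step.
Merged: [12, 16, 18, 18, 19, 21, 21, 25]


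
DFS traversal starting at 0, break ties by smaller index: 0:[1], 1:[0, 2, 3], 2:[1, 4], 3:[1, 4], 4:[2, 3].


DFS stack-based: start with [0]
Visit order: [0, 1, 2, 4, 3]


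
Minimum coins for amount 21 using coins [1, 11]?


dp[0]=0; dp[i]=1+min(dp[i-c] for c in coins)
...dp[16]=6, dp[17]=7, dp[18]=8, dp[19]=9, dp[20]=10, dp[21]=11
Minimum coins for 21 = 11


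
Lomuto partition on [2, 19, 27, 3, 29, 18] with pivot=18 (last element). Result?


Elements <= 18 go left of pivot.
Result: [2, 3, 18, 19, 29, 27], pivot at index 2


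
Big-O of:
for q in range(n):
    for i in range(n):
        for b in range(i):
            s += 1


Per nesting level: O(n) * O(n) * O(n) [triangular over i] = O(n^3)
Complexity: O(n^3)


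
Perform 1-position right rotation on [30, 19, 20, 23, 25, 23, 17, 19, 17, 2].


Right rotate by 1: [2, 30, 19, 20, 23, 25, 23, 17, 19, 17]


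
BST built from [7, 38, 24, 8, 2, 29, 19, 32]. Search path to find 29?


BST root = 7
Search for 29: compare at each node
Path: [7, 38, 24, 29]


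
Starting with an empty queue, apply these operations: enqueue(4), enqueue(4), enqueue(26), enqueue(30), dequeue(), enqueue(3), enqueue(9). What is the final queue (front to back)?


enqueue(4) -> [4]
enqueue(4) -> [4, 4]
enqueue(26) -> [4, 4, 26]
enqueue(30) -> [4, 4, 26, 30]
dequeue() returns 4 -> [4, 26, 30]
enqueue(3) -> [4, 26, 30, 3]
enqueue(9) -> [4, 26, 30, 3, 9]
Final queue (front to back): [4, 26, 30, 3, 9]


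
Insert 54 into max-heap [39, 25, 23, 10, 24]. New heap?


Append 54: [39, 25, 23, 10, 24, 54]
Bubble up: swap idx 5(54) with idx 2(23); swap idx 2(54) with idx 0(39)
Result: [54, 25, 39, 10, 24, 23]


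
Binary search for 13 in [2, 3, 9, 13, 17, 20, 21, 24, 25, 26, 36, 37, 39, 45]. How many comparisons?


Search for 13:
[0,13] mid=6 arr[6]=21
[0,5] mid=2 arr[2]=9
[3,5] mid=4 arr[4]=17
[3,3] mid=3 arr[3]=13
Total: 4 comparisons


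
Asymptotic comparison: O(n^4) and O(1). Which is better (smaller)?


constant grows slower than quartic
O(1) is asymptotically smaller; O(n^4) grows faster


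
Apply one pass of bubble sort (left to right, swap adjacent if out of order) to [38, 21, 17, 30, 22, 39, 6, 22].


After one pass: [21, 17, 30, 22, 38, 6, 22, 39]


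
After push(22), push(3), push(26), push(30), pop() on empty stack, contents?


push(22) -> [22]
push(3) -> [22, 3]
push(26) -> [22, 3, 26]
push(30) -> [22, 3, 26, 30]
pop() returns 30 -> [22, 3, 26]
Final stack (bottom to top): [22, 3, 26]


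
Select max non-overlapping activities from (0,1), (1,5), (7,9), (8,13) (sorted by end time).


Greedy: pick earliest-ending, then skip overlaps.
Selected (3 activities): [(0, 1), (1, 5), (7, 9)]


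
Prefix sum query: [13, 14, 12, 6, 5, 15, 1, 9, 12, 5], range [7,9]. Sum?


Prefix sums: [0, 13, 27, 39, 45, 50, 65, 66, 75, 87, 92]
Sum[7..9] = prefix[10] - prefix[7] = 92 - 66 = 26


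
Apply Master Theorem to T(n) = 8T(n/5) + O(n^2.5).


a=8, b=5, c=2.5. log_5(8)=1.292 < c=2.5. Case 3: O(n^c) = O(n^2.500)
Complexity: O(n^2.500)


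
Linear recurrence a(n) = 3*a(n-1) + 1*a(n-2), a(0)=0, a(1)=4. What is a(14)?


Build bottom-up:
...a(12)=1869120, a(13)=6173284, a(14)=3*6173284+1*1869120=20388972


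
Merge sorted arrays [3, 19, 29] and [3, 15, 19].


Compare heads, take smaller each step.
Merged: [3, 3, 15, 19, 19, 29]


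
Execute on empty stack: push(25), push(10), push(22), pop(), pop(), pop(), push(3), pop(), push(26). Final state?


push(25) -> [25]
push(10) -> [25, 10]
push(22) -> [25, 10, 22]
pop() returns 22 -> [25, 10]
pop() returns 10 -> [25]
pop() returns 25 -> []
push(3) -> [3]
pop() returns 3 -> []
push(26) -> [26]
Final stack (bottom to top): [26]


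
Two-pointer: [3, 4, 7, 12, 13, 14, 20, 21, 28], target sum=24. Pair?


Two pointers: lo=0, hi=8
Found pair: (3, 21) summing to 24


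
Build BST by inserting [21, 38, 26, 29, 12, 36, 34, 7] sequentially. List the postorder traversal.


Root = 21; build tree by BST insertion.
Postorder traversal: [7, 12, 34, 36, 29, 26, 38, 21]


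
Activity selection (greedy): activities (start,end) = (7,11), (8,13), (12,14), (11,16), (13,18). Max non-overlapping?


Greedy: pick earliest-ending, then skip overlaps.
Selected (2 activities): [(7, 11), (12, 14)]
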